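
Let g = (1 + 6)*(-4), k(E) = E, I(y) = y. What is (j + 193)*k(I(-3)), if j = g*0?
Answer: -579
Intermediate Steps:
g = -28 (g = 7*(-4) = -28)
j = 0 (j = -28*0 = 0)
(j + 193)*k(I(-3)) = (0 + 193)*(-3) = 193*(-3) = -579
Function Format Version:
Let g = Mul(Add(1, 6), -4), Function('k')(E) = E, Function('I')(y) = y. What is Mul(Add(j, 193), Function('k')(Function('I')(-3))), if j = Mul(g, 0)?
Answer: -579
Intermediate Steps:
g = -28 (g = Mul(7, -4) = -28)
j = 0 (j = Mul(-28, 0) = 0)
Mul(Add(j, 193), Function('k')(Function('I')(-3))) = Mul(Add(0, 193), -3) = Mul(193, -3) = -579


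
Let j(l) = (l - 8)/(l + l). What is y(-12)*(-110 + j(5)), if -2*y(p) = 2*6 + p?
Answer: 0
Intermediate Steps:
y(p) = -6 - p/2 (y(p) = -(2*6 + p)/2 = -(12 + p)/2 = -6 - p/2)
j(l) = (-8 + l)/(2*l) (j(l) = (-8 + l)/((2*l)) = (-8 + l)*(1/(2*l)) = (-8 + l)/(2*l))
y(-12)*(-110 + j(5)) = (-6 - ½*(-12))*(-110 + (½)*(-8 + 5)/5) = (-6 + 6)*(-110 + (½)*(⅕)*(-3)) = 0*(-110 - 3/10) = 0*(-1103/10) = 0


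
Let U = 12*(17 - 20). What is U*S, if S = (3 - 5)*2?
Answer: 144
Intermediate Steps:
S = -4 (S = -2*2 = -4)
U = -36 (U = 12*(-3) = -36)
U*S = -36*(-4) = 144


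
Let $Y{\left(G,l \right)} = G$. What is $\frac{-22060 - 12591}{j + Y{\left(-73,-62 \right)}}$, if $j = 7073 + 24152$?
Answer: $- \frac{34651}{31152} \approx -1.1123$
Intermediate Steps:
$j = 31225$
$\frac{-22060 - 12591}{j + Y{\left(-73,-62 \right)}} = \frac{-22060 - 12591}{31225 - 73} = - \frac{34651}{31152}$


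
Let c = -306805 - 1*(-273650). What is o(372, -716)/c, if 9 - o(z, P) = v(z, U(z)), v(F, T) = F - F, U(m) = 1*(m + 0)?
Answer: -9/33155 ≈ -0.00027145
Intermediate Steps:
U(m) = m (U(m) = 1*m = m)
v(F, T) = 0
o(z, P) = 9 (o(z, P) = 9 - 1*0 = 9 + 0 = 9)
c = -33155 (c = -306805 + 273650 = -33155)
o(372, -716)/c = 9/(-33155) = 9*(-1/33155) = -9/33155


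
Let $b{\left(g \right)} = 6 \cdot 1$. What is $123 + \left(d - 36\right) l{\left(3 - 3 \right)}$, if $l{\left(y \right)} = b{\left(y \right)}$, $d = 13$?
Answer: $-15$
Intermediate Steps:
$b{\left(g \right)} = 6$
$l{\left(y \right)} = 6$
$123 + \left(d - 36\right) l{\left(3 - 3 \right)} = 123 + \left(13 - 36\right) 6 = 123 - 138 = -15$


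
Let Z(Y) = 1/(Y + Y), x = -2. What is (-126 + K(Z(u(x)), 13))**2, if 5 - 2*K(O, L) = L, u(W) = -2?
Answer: 16900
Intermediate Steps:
Z(Y) = 1/(2*Y)
K(O, L) = 5/2 - L/2
(-126 + K(Z(u(x)), 13))**2 = (-126 + (5/2 - 1/2*13))**2 = (-126 + (5/2 - 13/2))**2 = (-126 - 4)**2 = (-130)**2 = 16900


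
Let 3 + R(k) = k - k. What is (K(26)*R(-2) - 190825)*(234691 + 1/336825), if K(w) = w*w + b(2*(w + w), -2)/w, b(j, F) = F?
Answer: -198184637044994536/4378725 ≈ -4.5261e+10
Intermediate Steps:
R(k) = -3 (R(k) = -3 + (k - k) = -3 + 0 = -3)
K(w) = w**2 - 2/w (K(w) = w*w - 2/w = w**2 - 2/w)
(K(26)*R(-2) - 190825)*(234691 + 1/336825) = (((-2 + 26**3)/26)*(-3) - 190825)*(234691 + 1/336825) = (((-2 + 17576)/26)*(-3) - 190825)*(234691 + 1/336825) = (((1/26)*17574)*(-3) - 190825)*(79049796076/336825) = ((8787/13)*(-3) - 190825)*(79049796076/336825) = (-26361/13 - 190825)*(79049796076/336825) = -2507086/13*79049796076/336825 = -198184637044994536/4378725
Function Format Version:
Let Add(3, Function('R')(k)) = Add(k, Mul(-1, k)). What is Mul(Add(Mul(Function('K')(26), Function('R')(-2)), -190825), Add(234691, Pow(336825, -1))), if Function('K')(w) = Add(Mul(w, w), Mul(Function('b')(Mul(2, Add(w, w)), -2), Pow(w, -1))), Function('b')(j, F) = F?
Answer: Rational(-198184637044994536, 4378725) ≈ -4.5261e+10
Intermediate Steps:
Function('R')(k) = -3 (Function('R')(k) = Add(-3, Add(k, Mul(-1, k))) = Add(-3, 0) = -3)
Function('K')(w) = Add(Pow(w, 2), Mul(-2, Pow(w, -1))) (Function('K')(w) = Add(Mul(w, w), Mul(-2, Pow(w, -1))) = Add(Pow(w, 2), Mul(-2, Pow(w, -1))))
Mul(Add(Mul(Function('K')(26), Function('R')(-2)), -190825), Add(234691, Pow(336825, -1))) = Mul(Add(Mul(Mul(Pow(26, -1), Add(-2, Pow(26, 3))), -3), -190825), Add(234691, Pow(336825, -1))) = Mul(Add(Mul(Mul(Rational(1, 26), Add(-2, 17576)), -3), -190825), Add(234691, Rational(1, 336825))) = Mul(Add(Mul(Mul(Rational(1, 26), 17574), -3), -190825), Rational(79049796076, 336825)) = Mul(Add(Mul(Rational(8787, 13), -3), -190825), Rational(79049796076, 336825)) = Mul(Add(Rational(-26361, 13), -190825), Rational(79049796076, 336825)) = Mul(Rational(-2507086, 13), Rational(79049796076, 336825)) = Rational(-198184637044994536, 4378725)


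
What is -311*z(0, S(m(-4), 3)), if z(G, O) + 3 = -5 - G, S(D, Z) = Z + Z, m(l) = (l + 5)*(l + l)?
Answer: 2488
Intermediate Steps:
m(l) = 2*l*(5 + l) (m(l) = (5 + l)*(2*l) = 2*l*(5 + l))
S(D, Z) = 2*Z
z(G, O) = -8 - G (z(G, O) = -3 + (-5 - G) = -8 - G)
-311*z(0, S(m(-4), 3)) = -311*(-8 - 1*0) = -311*(-8 + 0) = -311*(-8) = 2488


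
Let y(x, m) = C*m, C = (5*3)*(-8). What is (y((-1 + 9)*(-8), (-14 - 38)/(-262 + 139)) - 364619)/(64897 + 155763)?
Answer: -14951459/9047060 ≈ -1.6526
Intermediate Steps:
C = -120 (C = 15*(-8) = -120)
y(x, m) = -120*m
(y((-1 + 9)*(-8), (-14 - 38)/(-262 + 139)) - 364619)/(64897 + 155763) = (-120*(-14 - 38)/(-262 + 139) - 364619)/(64897 + 155763) = (-(-6240)/(-123) - 364619)/220660 = (-(-6240)*(-1)/123 - 364619)*(1/220660) = (-120*52/123 - 364619)*(1/220660) = (-2080/41 - 364619)*(1/220660) = -14951459/41*1/220660 = -14951459/9047060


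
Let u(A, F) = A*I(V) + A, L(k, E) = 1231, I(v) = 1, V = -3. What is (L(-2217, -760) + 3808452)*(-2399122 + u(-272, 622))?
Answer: -9141966765878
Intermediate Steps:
u(A, F) = 2*A (u(A, F) = A*1 + A = A + A = 2*A)
(L(-2217, -760) + 3808452)*(-2399122 + u(-272, 622)) = (1231 + 3808452)*(-2399122 + 2*(-272)) = 3809683*(-2399122 - 544) = 3809683*(-2399666) = -9141966765878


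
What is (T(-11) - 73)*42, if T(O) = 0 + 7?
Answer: -2772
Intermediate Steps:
T(O) = 7
(T(-11) - 73)*42 = (7 - 73)*42 = -66*42 = -2772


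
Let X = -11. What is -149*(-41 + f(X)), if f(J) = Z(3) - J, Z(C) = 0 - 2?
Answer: 4768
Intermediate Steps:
Z(C) = -2
f(J) = -2 - J
-149*(-41 + f(X)) = -149*(-41 + (-2 - 1*(-11))) = -149*(-41 + (-2 + 11)) = -149*(-41 + 9) = -149*(-32) = 4768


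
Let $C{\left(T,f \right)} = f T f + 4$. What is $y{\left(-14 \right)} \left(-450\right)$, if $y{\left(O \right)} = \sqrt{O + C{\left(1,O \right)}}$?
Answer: $- 450 \sqrt{186} \approx -6137.2$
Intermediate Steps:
$C{\left(T,f \right)} = 4 + T f^{2}$ ($C{\left(T,f \right)} = T f f + 4 = T f^{2} + 4 = 4 + T f^{2}$)
$y{\left(O \right)} = \sqrt{4 + O + O^{2}}$ ($y{\left(O \right)} = \sqrt{O + \left(4 + 1 O^{2}\right)} = \sqrt{O + \left(4 + O^{2}\right)} = \sqrt{4 + O + O^{2}}$)
$y{\left(-14 \right)} \left(-450\right) = \sqrt{4 - 14 + \left(-14\right)^{2}} \left(-450\right) = \sqrt{4 - 14 + 196} \left(-450\right) = \sqrt{186} \left(-450\right) = - 450 \sqrt{186}$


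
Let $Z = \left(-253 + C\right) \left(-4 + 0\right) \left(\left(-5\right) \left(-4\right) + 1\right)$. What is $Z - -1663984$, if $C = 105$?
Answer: $1676416$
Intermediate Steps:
$Z = 12432$ ($Z = \left(-253 + 105\right) \left(-4 + 0\right) \left(\left(-5\right) \left(-4\right) + 1\right) = - 148 \left(- 4 \left(20 + 1\right)\right) = - 148 \left(\left(-4\right) 21\right) = \left(-148\right) \left(-84\right) = 12432$)
$Z - -1663984 = 12432 - -1663984 = 12432 + 1663984 = 1676416$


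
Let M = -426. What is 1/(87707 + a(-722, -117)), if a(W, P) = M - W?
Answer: 1/88003 ≈ 1.1363e-5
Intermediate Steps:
a(W, P) = -426 - W
1/(87707 + a(-722, -117)) = 1/(87707 + (-426 - 1*(-722))) = 1/(87707 + (-426 + 722)) = 1/(87707 + 296) = 1/88003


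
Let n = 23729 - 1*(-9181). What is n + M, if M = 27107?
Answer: 60017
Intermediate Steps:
n = 32910 (n = 23729 + 9181 = 32910)
n + M = 32910 + 27107 = 60017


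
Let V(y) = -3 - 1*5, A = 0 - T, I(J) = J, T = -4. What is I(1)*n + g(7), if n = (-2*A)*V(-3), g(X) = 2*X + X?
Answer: 85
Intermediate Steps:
A = 4 (A = 0 - 1*(-4) = 0 + 4 = 4)
g(X) = 3*X
V(y) = -8 (V(y) = -3 - 5 = -8)
n = 64 (n = -2*4*(-8) = -8*(-8) = 64)
I(1)*n + g(7) = 1*64 + 3*7 = 64 + 21 = 85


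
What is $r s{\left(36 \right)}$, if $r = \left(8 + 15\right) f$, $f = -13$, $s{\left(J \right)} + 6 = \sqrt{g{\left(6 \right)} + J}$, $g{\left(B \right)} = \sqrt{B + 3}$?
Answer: $1794 - 299 \sqrt{39} \approx -73.254$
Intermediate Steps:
$g{\left(B \right)} = \sqrt{3 + B}$
$s{\left(J \right)} = -6 + \sqrt{3 + J}$ ($s{\left(J \right)} = -6 + \sqrt{\sqrt{3 + 6} + J} = -6 + \sqrt{\sqrt{9} + J} = -6 + \sqrt{3 + J}$)
$r = -299$ ($r = \left(8 + 15\right) \left(-13\right) = 23 \left(-13\right) = -299$)
$r s{\left(36 \right)} = - 299 \left(-6 + \sqrt{3 + 36}\right) = - 299 \left(-6 + \sqrt{39}\right) = 1794 - 299 \sqrt{39}$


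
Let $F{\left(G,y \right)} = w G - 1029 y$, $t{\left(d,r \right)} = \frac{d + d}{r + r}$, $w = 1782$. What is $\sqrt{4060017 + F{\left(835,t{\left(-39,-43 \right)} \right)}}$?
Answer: $\frac{3 \sqrt{1139611370}}{43} \approx 2355.2$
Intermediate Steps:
$t{\left(d,r \right)} = \frac{d}{r}$ ($t{\left(d,r \right)} = \frac{2 d}{2 r} = 2 d \frac{1}{2 r} = \frac{d}{r}$)
$F{\left(G,y \right)} = - 1029 y + 1782 G$ ($F{\left(G,y \right)} = 1782 G - 1029 y = - 1029 y + 1782 G$)
$\sqrt{4060017 + F{\left(835,t{\left(-39,-43 \right)} \right)}} = \sqrt{4060017 + \left(- 1029 \left(- \frac{39}{-43}\right) + 1782 \cdot 835\right)} = \sqrt{4060017 + \left(- 1029 \left(\left(-39\right) \left(- \frac{1}{43}\right)\right) + 1487970\right)} = \sqrt{4060017 + \left(\left(-1029\right) \frac{39}{43} + 1487970\right)} = \sqrt{4060017 + \left(- \frac{40131}{43} + 1487970\right)} = \sqrt{4060017 + \frac{63942579}{43}} = \sqrt{\frac{238523310}{43}} = \frac{3 \sqrt{1139611370}}{43}$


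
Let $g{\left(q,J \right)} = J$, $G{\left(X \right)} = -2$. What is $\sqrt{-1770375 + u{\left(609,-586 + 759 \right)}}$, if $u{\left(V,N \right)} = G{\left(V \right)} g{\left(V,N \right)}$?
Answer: $i \sqrt{1770721} \approx 1330.7 i$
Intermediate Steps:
$u{\left(V,N \right)} = - 2 N$
$\sqrt{-1770375 + u{\left(609,-586 + 759 \right)}} = \sqrt{-1770375 - 2 \left(-586 + 759\right)} = \sqrt{-1770375 - 346} = \sqrt{-1770721} = i \sqrt{1770721}$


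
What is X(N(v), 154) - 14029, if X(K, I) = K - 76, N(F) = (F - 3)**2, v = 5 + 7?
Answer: -14024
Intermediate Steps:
v = 12
N(F) = (-3 + F)**2
X(K, I) = -76 + K
X(N(v), 154) - 14029 = (-76 + (-3 + 12)**2) - 14029 = (-76 + 9**2) - 14029 = (-76 + 81) - 14029 = 5 - 14029 = -14024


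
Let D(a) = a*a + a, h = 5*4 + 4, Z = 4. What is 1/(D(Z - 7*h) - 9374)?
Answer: 1/17358 ≈ 5.7610e-5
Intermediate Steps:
h = 24 (h = 20 + 4 = 24)
D(a) = a + a**2 (D(a) = a**2 + a = a + a**2)
1/(D(Z - 7*h) - 9374) = 1/((4 - 7*24)*(1 + (4 - 7*24)) - 9374) = 1/((4 - 168)*(1 + (4 - 168)) - 9374) = 1/(-164*(1 - 164) - 9374) = 1/(-164*(-163) - 9374) = 1/(26732 - 9374) = 1/17358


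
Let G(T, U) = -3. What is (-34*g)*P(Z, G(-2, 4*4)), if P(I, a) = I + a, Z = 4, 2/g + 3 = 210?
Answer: -68/207 ≈ -0.32850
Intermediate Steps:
g = 2/207 (g = 2/(-3 + 210) = 2/207 ≈ 0.0096618)
(-34*g)*P(Z, G(-2, 4*4)) = (-34*2/207)*(4 - 3) = -68/207*1 = -68/207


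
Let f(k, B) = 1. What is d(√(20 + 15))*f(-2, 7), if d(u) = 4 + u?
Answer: 4 + √35 ≈ 9.9161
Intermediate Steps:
d(√(20 + 15))*f(-2, 7) = (4 + √(20 + 15))*1 = (4 + √35)*1 = 4 + √35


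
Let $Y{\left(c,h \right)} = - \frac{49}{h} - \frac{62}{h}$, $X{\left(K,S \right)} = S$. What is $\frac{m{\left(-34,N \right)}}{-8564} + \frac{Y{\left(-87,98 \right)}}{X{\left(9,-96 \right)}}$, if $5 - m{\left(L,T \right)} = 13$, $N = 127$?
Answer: $\frac{85489}{6714176} \approx 0.012733$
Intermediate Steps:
$m{\left(L,T \right)} = -8$ ($m{\left(L,T \right)} = 5 - 13 = -8$)
$Y{\left(c,h \right)} = - \frac{111}{h}$
$\frac{m{\left(-34,N \right)}}{-8564} + \frac{Y{\left(-87,98 \right)}}{X{\left(9,-96 \right)}} = - \frac{8}{-8564} + \frac{\left(-111\right) \frac{1}{98}}{-96} = \left(-8\right) \left(- \frac{1}{8564}\right) + \left(-111\right) \frac{1}{98} \left(- \frac{1}{96}\right) = \frac{2}{2141} - - \frac{37}{3136} = \frac{2}{2141} + \frac{37}{3136} = \frac{85489}{6714176}$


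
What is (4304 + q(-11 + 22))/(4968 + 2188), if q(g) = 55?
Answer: 4359/7156 ≈ 0.60914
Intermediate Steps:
(4304 + q(-11 + 22))/(4968 + 2188) = (4304 + 55)/(4968 + 2188) = 4359/7156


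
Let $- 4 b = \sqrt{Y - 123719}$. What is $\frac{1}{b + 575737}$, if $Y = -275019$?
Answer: $\frac{4605896}{2651784944721} + \frac{2 i \sqrt{398738}}{2651784944721} \approx 1.7369 \cdot 10^{-6} + 4.7625 \cdot 10^{-10} i$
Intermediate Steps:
$b = - \frac{i \sqrt{398738}}{4}$ ($b = - \frac{\sqrt{-275019 - 123719}}{4} = - \frac{\sqrt{-398738}}{4} = - \frac{i \sqrt{398738}}{4} \approx - 157.86 i$)
$\frac{1}{b + 575737} = \frac{1}{- \frac{i \sqrt{398738}}{4} + 575737} = \frac{1}{575737 - \frac{i \sqrt{398738}}{4}}$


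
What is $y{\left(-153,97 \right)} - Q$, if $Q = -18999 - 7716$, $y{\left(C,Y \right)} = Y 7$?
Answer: $27394$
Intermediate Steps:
$y{\left(C,Y \right)} = 7 Y$
$Q = -26715$
$y{\left(-153,97 \right)} - Q = 7 \cdot 97 - -26715 = 679 + 26715 = 27394$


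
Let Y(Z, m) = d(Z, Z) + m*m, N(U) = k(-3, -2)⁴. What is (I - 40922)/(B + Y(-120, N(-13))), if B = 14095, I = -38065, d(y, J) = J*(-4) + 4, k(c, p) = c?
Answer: -78987/21140 ≈ -3.7364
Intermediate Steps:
d(y, J) = 4 - 4*J (d(y, J) = -4*J + 4 = 4 - 4*J)
N(U) = 81 (N(U) = (-3)⁴ = 81)
Y(Z, m) = 4 + m² - 4*Z (Y(Z, m) = (4 - 4*Z) + m*m = (4 - 4*Z) + m² = 4 + m² - 4*Z)
(I - 40922)/(B + Y(-120, N(-13))) = (-38065 - 40922)/(14095 + (4 + 81² - 4*(-120))) = -78987/(14095 + (4 + 6561 + 480)) = -78987/(14095 + 7045) = -78987/21140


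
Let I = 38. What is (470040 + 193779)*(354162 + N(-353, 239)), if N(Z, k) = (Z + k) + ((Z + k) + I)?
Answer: 234973339068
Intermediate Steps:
N(Z, k) = 38 + 2*Z + 2*k (N(Z, k) = (Z + k) + ((Z + k) + 38) = (Z + k) + (38 + Z + k) = 38 + 2*Z + 2*k)
(470040 + 193779)*(354162 + N(-353, 239)) = (470040 + 193779)*(354162 + (38 + 2*(-353) + 2*239)) = 663819*(354162 + (38 - 706 + 478)) = 663819*(354162 - 190) = 663819*353972 = 234973339068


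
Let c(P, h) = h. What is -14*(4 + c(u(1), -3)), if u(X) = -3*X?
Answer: -14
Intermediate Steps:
-14*(4 + c(u(1), -3)) = -14*(4 - 3) = -14*1 = -14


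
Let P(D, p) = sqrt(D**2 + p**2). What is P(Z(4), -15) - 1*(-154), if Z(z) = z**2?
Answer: 154 + sqrt(481) ≈ 175.93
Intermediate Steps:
P(Z(4), -15) - 1*(-154) = sqrt((4**2)**2 + (-15)**2) - 1*(-154) = sqrt(16**2 + 225) + 154 = sqrt(256 + 225) + 154 = sqrt(481) + 154 = 154 + sqrt(481)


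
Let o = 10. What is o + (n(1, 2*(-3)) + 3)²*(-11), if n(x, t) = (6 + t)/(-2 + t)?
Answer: -89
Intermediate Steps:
n(x, t) = (6 + t)/(-2 + t)
o + (n(1, 2*(-3)) + 3)²*(-11) = 10 + ((6 + 2*(-3))/(-2 + 2*(-3)) + 3)²*(-11) = 10 + ((6 - 6)/(-2 - 6) + 3)²*(-11) = 10 + (0/(-8) + 3)²*(-11) = 10 + (-⅛*0 + 3)²*(-11) = 10 + (0 + 3)²*(-11) = 10 + 3²*(-11) = 10 + 9*(-11) = 10 - 99 = -89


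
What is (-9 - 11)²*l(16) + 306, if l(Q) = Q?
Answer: 6706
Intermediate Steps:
(-9 - 11)²*l(16) + 306 = (-9 - 11)²*16 + 306 = (-20)²*16 + 306 = 400*16 + 306 = 6400 + 306 = 6706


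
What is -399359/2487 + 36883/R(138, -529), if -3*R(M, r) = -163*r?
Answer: -34710712556/214446549 ≈ -161.86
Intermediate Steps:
R(M, r) = 163*r/3 (R(M, r) = -(-163)*r/3 = 163*r/3)
-399359/2487 + 36883/R(138, -529) = -399359/2487 + 36883/(((163/3)*(-529))) = -399359*1/2487 + 36883/(-86227/3) = -399359/2487 + 36883*(-3/86227) = -399359/2487 - 110649/86227 = -34710712556/214446549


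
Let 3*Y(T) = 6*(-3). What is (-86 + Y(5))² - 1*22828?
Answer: -14364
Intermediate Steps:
Y(T) = -6 (Y(T) = (6*(-3))/3 = (⅓)*(-18) = -6)
(-86 + Y(5))² - 1*22828 = (-86 - 6)² - 1*22828 = (-92)² - 22828 = 8464 - 22828 = -14364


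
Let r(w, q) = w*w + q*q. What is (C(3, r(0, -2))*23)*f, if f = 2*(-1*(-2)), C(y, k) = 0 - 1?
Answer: -92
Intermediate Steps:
r(w, q) = q**2 + w**2 (r(w, q) = w**2 + q**2 = q**2 + w**2)
C(y, k) = -1
f = 4 (f = 2*2 = 4)
(C(3, r(0, -2))*23)*f = -1*23*4 = -23*4 = -92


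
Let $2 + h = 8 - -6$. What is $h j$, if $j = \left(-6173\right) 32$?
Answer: $-2370432$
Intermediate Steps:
$j = -197536$
$h = 12$ ($h = -2 + \left(8 - -6\right) = -2 + \left(8 + 6\right) = -2 + 14 = 12$)
$h j = 12 \left(-197536\right) = -2370432$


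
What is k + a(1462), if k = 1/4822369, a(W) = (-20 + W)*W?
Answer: 10166537615277/4822369 ≈ 2.1082e+6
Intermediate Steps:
a(W) = W*(-20 + W)
k = 1/4822369 ≈ 2.0737e-7
k + a(1462) = 1/4822369 + 1462*(-20 + 1462) = 1/4822369 + 1462*1442 = 1/4822369 + 2108204 = 10166537615277/4822369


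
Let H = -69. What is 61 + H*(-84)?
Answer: 5857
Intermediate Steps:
61 + H*(-84) = 61 - 69*(-84) = 61 + 5796 = 5857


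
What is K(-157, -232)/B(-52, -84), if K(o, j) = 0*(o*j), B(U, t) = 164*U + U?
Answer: 0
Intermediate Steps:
B(U, t) = 165*U
K(o, j) = 0 (K(o, j) = 0*(j*o) = 0)
K(-157, -232)/B(-52, -84) = 0/((165*(-52))) = 0/(-8580) = 0*(-1/8580) = 0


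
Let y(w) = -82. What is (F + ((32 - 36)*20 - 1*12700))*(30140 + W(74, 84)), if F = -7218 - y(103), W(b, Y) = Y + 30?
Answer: -602538664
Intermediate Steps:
W(b, Y) = 30 + Y
F = -7136 (F = -7218 - 1*(-82) = -7218 + 82 = -7136)
(F + ((32 - 36)*20 - 1*12700))*(30140 + W(74, 84)) = (-7136 + ((32 - 36)*20 - 1*12700))*(30140 + (30 + 84)) = (-7136 + (-4*20 - 12700))*(30140 + 114) = (-7136 + (-80 - 12700))*30254 = (-7136 - 12780)*30254 = -19916*30254 = -602538664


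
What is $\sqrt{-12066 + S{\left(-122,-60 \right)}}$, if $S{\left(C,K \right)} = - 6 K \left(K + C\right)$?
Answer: $i \sqrt{77586} \approx 278.54 i$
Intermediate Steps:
$S{\left(C,K \right)} = - 6 K \left(C + K\right)$
$\sqrt{-12066 + S{\left(-122,-60 \right)}} = \sqrt{-12066 - - 360 \left(-122 - 60\right)} = \sqrt{-12066 - \left(-360\right) \left(-182\right)} = \sqrt{-12066 - 65520} = \sqrt{-77586} = i \sqrt{77586}$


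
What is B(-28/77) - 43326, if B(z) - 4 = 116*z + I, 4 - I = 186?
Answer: -479008/11 ≈ -43546.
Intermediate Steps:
I = -182 (I = 4 - 1*186 = 4 - 186 = -182)
B(z) = -178 + 116*z (B(z) = 4 + (116*z - 182) = 4 + (-182 + 116*z) = -178 + 116*z)
B(-28/77) - 43326 = (-178 + 116*(-28/77)) - 43326 = (-178 + 116*(-28*1/77)) - 43326 = (-178 + 116*(-4/11)) - 43326 = (-178 - 464/11) - 43326 = -2422/11 - 43326 = -479008/11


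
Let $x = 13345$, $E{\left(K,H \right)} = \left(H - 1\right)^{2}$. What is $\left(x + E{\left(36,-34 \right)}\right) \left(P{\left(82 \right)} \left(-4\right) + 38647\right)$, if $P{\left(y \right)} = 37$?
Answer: $560930430$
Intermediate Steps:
$E{\left(K,H \right)} = \left(-1 + H\right)^{2}$
$\left(x + E{\left(36,-34 \right)}\right) \left(P{\left(82 \right)} \left(-4\right) + 38647\right) = \left(13345 + \left(-1 - 34\right)^{2}\right) \left(37 \left(-4\right) + 38647\right) = \left(13345 + \left(-35\right)^{2}\right) \left(-148 + 38647\right) = \left(13345 + 1225\right) 38499 = 14570 \cdot 38499 = 560930430$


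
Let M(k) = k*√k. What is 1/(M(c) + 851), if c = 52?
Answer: 851/583593 - 104*√13/583593 ≈ 0.00081568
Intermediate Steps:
M(k) = k^(3/2)
1/(M(c) + 851) = 1/(52^(3/2) + 851) = 1/(104*√13 + 851) = 1/(851 + 104*√13)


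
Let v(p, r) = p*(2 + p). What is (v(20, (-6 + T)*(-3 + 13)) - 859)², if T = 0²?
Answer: 175561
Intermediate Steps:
T = 0
(v(20, (-6 + T)*(-3 + 13)) - 859)² = (20*(2 + 20) - 859)² = (20*22 - 859)² = (440 - 859)² = (-419)² = 175561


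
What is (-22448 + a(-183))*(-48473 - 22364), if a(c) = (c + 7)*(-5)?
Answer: 1527812416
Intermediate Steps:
a(c) = -35 - 5*c (a(c) = (7 + c)*(-5) = -35 - 5*c)
(-22448 + a(-183))*(-48473 - 22364) = (-22448 + (-35 - 5*(-183)))*(-48473 - 22364) = (-22448 + (-35 + 915))*(-70837) = (-22448 + 880)*(-70837) = -21568*(-70837) = 1527812416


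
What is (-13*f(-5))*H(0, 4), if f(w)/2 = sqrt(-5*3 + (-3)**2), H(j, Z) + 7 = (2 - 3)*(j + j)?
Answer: 182*I*sqrt(6) ≈ 445.81*I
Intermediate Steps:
H(j, Z) = -7 - 2*j (H(j, Z) = -7 + (2 - 3)*(j + j) = -7 - 2*j)
f(w) = 2*I*sqrt(6) (f(w) = 2*sqrt(-5*3 + (-3)**2) = 2*sqrt(-15 + 9) = 2*sqrt(-6) = 2*(I*sqrt(6)) = 2*I*sqrt(6))
(-13*f(-5))*H(0, 4) = (-26*I*sqrt(6))*(-7 - 2*0) = (-26*I*sqrt(6))*(-7 + 0) = -26*I*sqrt(6)*(-7) = 182*I*sqrt(6)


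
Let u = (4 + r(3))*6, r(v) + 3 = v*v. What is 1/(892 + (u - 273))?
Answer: 1/679 ≈ 0.0014728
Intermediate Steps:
r(v) = -3 + v² (r(v) = -3 + v*v = -3 + v²)
u = 60 (u = (4 + (-3 + 3²))*6 = (4 + (-3 + 9))*6 = (4 + 6)*6 = 10*6 = 60)
1/(892 + (u - 273)) = 1/(892 + (60 - 273)) = 1/(892 - 213) = 1/679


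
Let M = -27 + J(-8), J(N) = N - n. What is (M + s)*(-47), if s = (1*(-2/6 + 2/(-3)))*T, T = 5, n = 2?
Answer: 1974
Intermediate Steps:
J(N) = -2 + N (J(N) = N - 1*2 = N - 2 = -2 + N)
s = -5 (s = (1*(-2/6 + 2/(-3)))*5 = (1*(-2*⅙ + 2*(-⅓)))*5 = (1*(-⅓ - ⅔))*5 = (1*(-1))*5 = -1*5 = -5)
M = -37 (M = -27 + (-2 - 8) = -27 - 10 = -37)
(M + s)*(-47) = (-37 - 5)*(-47) = -42*(-47) = 1974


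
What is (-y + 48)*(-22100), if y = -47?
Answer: -2099500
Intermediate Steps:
(-y + 48)*(-22100) = (-1*(-47) + 48)*(-22100) = (47 + 48)*(-22100) = 95*(-22100) = -2099500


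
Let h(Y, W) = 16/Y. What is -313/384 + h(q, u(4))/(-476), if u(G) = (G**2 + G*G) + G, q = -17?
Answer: -631663/776832 ≈ -0.81313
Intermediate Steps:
u(G) = G + 2*G**2 (u(G) = (G**2 + G**2) + G = 2*G**2 + G = G + 2*G**2)
-313/384 + h(q, u(4))/(-476) = -313/384 + (16/(-17))/(-476) = -313*1/384 + (16*(-1/17))*(-1/476) = -313/384 - 16/17*(-1/476) = -313/384 + 4/2023 = -631663/776832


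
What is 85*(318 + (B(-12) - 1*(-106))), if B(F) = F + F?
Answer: 34000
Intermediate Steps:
B(F) = 2*F
85*(318 + (B(-12) - 1*(-106))) = 85*(318 + (2*(-12) - 1*(-106))) = 85*(318 + (-24 + 106)) = 85*(318 + 82) = 85*400 = 34000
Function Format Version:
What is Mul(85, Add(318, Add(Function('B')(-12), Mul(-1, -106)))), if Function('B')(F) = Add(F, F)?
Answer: 34000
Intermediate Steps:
Function('B')(F) = Mul(2, F)
Mul(85, Add(318, Add(Function('B')(-12), Mul(-1, -106)))) = Mul(85, Add(318, Add(Mul(2, -12), Mul(-1, -106)))) = Mul(85, Add(318, Add(-24, 106))) = Mul(85, Add(318, 82)) = Mul(85, 400) = 34000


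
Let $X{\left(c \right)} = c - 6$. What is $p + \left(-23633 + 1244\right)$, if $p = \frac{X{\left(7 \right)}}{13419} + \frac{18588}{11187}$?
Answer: $- \frac{373416706862}{16679817} \approx -22387.0$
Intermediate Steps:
$X{\left(c \right)} = -6 + c$ ($X{\left(c \right)} = c - 6 = -6 + c$)
$p = \frac{27715951}{16679817}$ ($p = \frac{-6 + 7}{13419} + \frac{18588}{11187} = 1 \cdot \frac{1}{13419} + 18588 \cdot \frac{1}{11187} = \frac{1}{13419} + \frac{6196}{3729} = \frac{27715951}{16679817} \approx 1.6616$)
$p + \left(-23633 + 1244\right) = \frac{27715951}{16679817} + \left(-23633 + 1244\right) = \frac{27715951}{16679817} - 22389 = - \frac{373416706862}{16679817}$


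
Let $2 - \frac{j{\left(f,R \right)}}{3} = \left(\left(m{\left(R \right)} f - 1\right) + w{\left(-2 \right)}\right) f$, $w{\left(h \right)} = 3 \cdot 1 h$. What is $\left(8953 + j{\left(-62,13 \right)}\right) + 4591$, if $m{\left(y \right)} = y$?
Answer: $-137668$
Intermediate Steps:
$w{\left(h \right)} = 3 h$
$j{\left(f,R \right)} = 6 - 3 f \left(-7 + R f\right)$ ($j{\left(f,R \right)} = 6 - 3 \left(\left(R f - 1\right) + 3 \left(-2\right)\right) f = 6 - 3 \left(\left(-1 + R f\right) - 6\right) f = 6 - 3 \left(-7 + R f\right) f = 6 - 3 f \left(-7 + R f\right)$)
$\left(8953 + j{\left(-62,13 \right)}\right) + 4591 = \left(8953 + \left(6 + 21 \left(-62\right) - 39 \left(-62\right)^{2}\right)\right) + 4591 = \left(8953 - \left(1296 + 149916\right)\right) + 4591 = \left(8953 - 151212\right) + 4591 = -142259 + 4591 = -137668$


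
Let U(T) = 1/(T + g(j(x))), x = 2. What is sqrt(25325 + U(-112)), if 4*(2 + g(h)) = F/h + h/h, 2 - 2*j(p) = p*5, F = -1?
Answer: sqrt(83794343221)/1819 ≈ 159.14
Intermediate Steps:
j(p) = 1 - 5*p/2 (j(p) = 1 - p*5/2 = 1 - 5*p/2)
g(h) = -7/4 - 1/(4*h) (g(h) = -2 + (-1/h + h/h)/4 = -2 + (-1/h + 1)/4 = -2 + (1 - 1/h)/4 = -2 + (1/4 - 1/(4*h)) = -7/4 - 1/(4*h))
U(T) = 1/(-27/16 + T) (U(T) = 1/(T + (-1 - 7*(1 - 5/2*2))/(4*(1 - 5/2*2))) = 1/(T + (-1 - 7*(1 - 5))/(4*(1 - 5))) = 1/(T + (1/4)*(-1 - 7*(-4))/(-4)) = 1/(T + (1/4)*(-1/4)*(-1 + 28)) = 1/(T + (1/4)*(-1/4)*27) = 1/(T - 27/16) = 1/(-27/16 + T))
sqrt(25325 + U(-112)) = sqrt(25325 + 16/(-27 + 16*(-112))) = sqrt(25325 + 16/(-27 - 1792)) = sqrt(25325 + 16/(-1819)) = sqrt(25325 + 16*(-1/1819)) = sqrt(25325 - 16/1819) = sqrt(46066159/1819) = sqrt(83794343221)/1819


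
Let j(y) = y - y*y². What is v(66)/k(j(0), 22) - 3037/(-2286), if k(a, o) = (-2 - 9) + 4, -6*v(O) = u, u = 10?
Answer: 25069/16002 ≈ 1.5666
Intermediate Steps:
v(O) = -5/3 (v(O) = -⅙*10 = -5/3)
j(y) = y - y³
k(a, o) = -7 (k(a, o) = -11 + 4 = -7)
v(66)/k(j(0), 22) - 3037/(-2286) = -5/3/(-7) - 3037/(-2286) = -5/3*(-⅐) - 3037*(-1/2286) = 5/21 + 3037/2286 = 25069/16002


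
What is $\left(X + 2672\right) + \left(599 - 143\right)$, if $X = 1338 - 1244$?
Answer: $3222$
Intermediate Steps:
$X = 94$ ($X = 1338 - 1244 = 94$)
$\left(X + 2672\right) + \left(599 - 143\right) = \left(94 + 2672\right) + \left(599 - 143\right) = 2766 + \left(599 - 143\right) = 2766 + 456 = 3222$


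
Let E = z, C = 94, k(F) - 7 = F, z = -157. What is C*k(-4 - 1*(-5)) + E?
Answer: 595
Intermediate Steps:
k(F) = 7 + F
E = -157
C*k(-4 - 1*(-5)) + E = 94*(7 + (-4 - 1*(-5))) - 157 = 94*(7 + (-4 + 5)) - 157 = 94*(7 + 1) - 157 = 94*8 - 157 = 752 - 157 = 595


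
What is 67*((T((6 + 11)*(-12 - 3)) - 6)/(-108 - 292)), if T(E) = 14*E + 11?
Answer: 47771/80 ≈ 597.14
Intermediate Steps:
T(E) = 11 + 14*E
67*((T((6 + 11)*(-12 - 3)) - 6)/(-108 - 292)) = 67*(((11 + 14*((6 + 11)*(-12 - 3))) - 6)/(-108 - 292)) = 67*(((11 + 14*(17*(-15))) - 6)/(-400)) = 67*(((11 + 14*(-255)) - 6)*(-1/400)) = 67*(((11 - 3570) - 6)*(-1/400)) = 67*((-3559 - 6)*(-1/400)) = 67*(-3565*(-1/400)) = 67*(713/80) = 47771/80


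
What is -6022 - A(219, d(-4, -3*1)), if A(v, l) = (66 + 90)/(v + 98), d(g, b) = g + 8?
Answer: -1909130/317 ≈ -6022.5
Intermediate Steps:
d(g, b) = 8 + g
A(v, l) = 156/(98 + v)
-6022 - A(219, d(-4, -3*1)) = -6022 - 156/(98 + 219) = -6022 - 156/317 = -1909130/317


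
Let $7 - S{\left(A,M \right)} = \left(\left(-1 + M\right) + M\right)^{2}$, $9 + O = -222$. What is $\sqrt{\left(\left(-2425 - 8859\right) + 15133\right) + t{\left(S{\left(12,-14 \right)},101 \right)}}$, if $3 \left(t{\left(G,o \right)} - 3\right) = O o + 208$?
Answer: $\frac{i \sqrt{34701}}{3} \approx 62.094 i$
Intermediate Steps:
$O = -231$ ($O = -9 - 222 = -231$)
$S{\left(A,M \right)} = 7 - \left(-1 + 2 M\right)^{2}$ ($S{\left(A,M \right)} = 7 - \left(\left(-1 + M\right) + M\right)^{2} = 7 - \left(-1 + 2 M\right)^{2}$)
$t{\left(G,o \right)} = \frac{217}{3} - 77 o$ ($t{\left(G,o \right)} = 3 + \frac{- 231 o + 208}{3} = 3 + \frac{208 - 231 o}{3} = 3 - \left(- \frac{208}{3} + 77 o\right) = \frac{217}{3} - 77 o$)
$\sqrt{\left(\left(-2425 - 8859\right) + 15133\right) + t{\left(S{\left(12,-14 \right)},101 \right)}} = \sqrt{\left(\left(-2425 - 8859\right) + 15133\right) + \left(\frac{217}{3} - 7777\right)} = \sqrt{\left(-11284 + 15133\right) + \left(\frac{217}{3} - 7777\right)} = \sqrt{3849 - \frac{23114}{3}} = \sqrt{- \frac{11567}{3}} = \frac{i \sqrt{34701}}{3}$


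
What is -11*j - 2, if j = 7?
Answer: -79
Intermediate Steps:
-11*j - 2 = -11*7 - 2 = -77 - 2 = -79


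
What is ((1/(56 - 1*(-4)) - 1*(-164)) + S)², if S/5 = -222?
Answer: 3221584081/3600 ≈ 8.9488e+5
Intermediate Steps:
S = -1110 (S = 5*(-222) = -1110)
((1/(56 - 1*(-4)) - 1*(-164)) + S)² = ((1/(56 - 1*(-4)) - 1*(-164)) - 1110)² = ((1/(56 + 4) + 164) - 1110)² = ((1/60 + 164) - 1110)² = (9841/60 - 1110)² = (-56759/60)² = 3221584081/3600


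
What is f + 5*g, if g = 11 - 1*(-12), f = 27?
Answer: 142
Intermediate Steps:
g = 23 (g = 11 + 12 = 23)
f + 5*g = 27 + 5*23 = 27 + 115 = 142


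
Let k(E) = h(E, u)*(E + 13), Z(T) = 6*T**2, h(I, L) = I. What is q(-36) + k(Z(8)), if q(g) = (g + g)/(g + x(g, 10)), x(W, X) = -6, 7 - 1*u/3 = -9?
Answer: 1067148/7 ≈ 1.5245e+5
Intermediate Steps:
u = 48 (u = 21 - 3*(-9) = 21 + 27 = 48)
k(E) = E*(13 + E) (k(E) = E*(E + 13) = E*(13 + E))
q(g) = 2*g/(-6 + g) (q(g) = (g + g)/(g - 6) = (2*g)/(-6 + g) = 2*g/(-6 + g))
q(-36) + k(Z(8)) = 2*(-36)/(-6 - 36) + (6*8**2)*(13 + 6*8**2) = 2*(-36)/(-42) + (6*64)*(13 + 6*64) = 2*(-36)*(-1/42) + 384*(13 + 384) = 12/7 + 384*397 = 12/7 + 152448 = 1067148/7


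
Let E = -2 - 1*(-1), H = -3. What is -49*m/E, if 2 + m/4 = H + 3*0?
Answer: -980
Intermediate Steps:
E = -1 (E = -2 + 1 = -1)
m = -20 (m = -8 + 4*(-3 + 3*0) = -8 + 4*(-3 + 0) = -8 + 4*(-3) = -8 - 12 = -20)
-49*m/E = -(-980)/(-1) = -(-980)*(-1) = -49*20 = -980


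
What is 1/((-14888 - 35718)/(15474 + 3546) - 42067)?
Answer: -9510/400082473 ≈ -2.3770e-5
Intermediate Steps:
1/((-14888 - 35718)/(15474 + 3546) - 42067) = 1/(-50606/19020 - 42067) = 1/(-50606*1/19020 - 42067) = 1/(-25303/9510 - 42067) = 1/(-400082473/9510) = -9510/400082473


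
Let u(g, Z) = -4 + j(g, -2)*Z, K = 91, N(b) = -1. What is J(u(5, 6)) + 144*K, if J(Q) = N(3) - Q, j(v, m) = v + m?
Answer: 13089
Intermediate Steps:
j(v, m) = m + v
u(g, Z) = -4 + Z*(-2 + g) (u(g, Z) = -4 + (-2 + g)*Z = -4 + Z*(-2 + g))
J(Q) = -1 - Q
J(u(5, 6)) + 144*K = (-1 - (-4 + 6*(-2 + 5))) + 144*91 = (-1 - (-4 + 6*3)) + 13104 = (-1 - (-4 + 18)) + 13104 = (-1 - 1*14) + 13104 = (-1 - 14) + 13104 = -15 + 13104 = 13089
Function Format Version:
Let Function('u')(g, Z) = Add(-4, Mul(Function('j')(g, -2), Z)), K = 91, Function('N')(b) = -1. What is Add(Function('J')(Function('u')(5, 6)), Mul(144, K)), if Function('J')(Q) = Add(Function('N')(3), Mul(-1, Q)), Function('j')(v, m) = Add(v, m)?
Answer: 13089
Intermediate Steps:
Function('j')(v, m) = Add(m, v)
Function('u')(g, Z) = Add(-4, Mul(Z, Add(-2, g))) (Function('u')(g, Z) = Add(-4, Mul(Add(-2, g), Z)) = Add(-4, Mul(Z, Add(-2, g))))
Function('J')(Q) = Add(-1, Mul(-1, Q))
Add(Function('J')(Function('u')(5, 6)), Mul(144, K)) = Add(Add(-1, Mul(-1, Add(-4, Mul(6, Add(-2, 5))))), Mul(144, 91)) = Add(Add(-1, Mul(-1, Add(-4, Mul(6, 3)))), 13104) = Add(Add(-1, Mul(-1, Add(-4, 18))), 13104) = Add(Add(-1, Mul(-1, 14)), 13104) = Add(Add(-1, -14), 13104) = Add(-15, 13104) = 13089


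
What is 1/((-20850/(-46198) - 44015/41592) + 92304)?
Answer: 960733608/88678971846947 ≈ 1.0834e-5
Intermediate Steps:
1/((-20850/(-46198) - 44015/41592) + 92304) = 1/((-20850*(-1/46198) - 44015*1/41592) + 92304) = 1/((10425/23099 - 44015/41592) + 92304) = 1/(-583105885/960733608 + 92304) = 1/(88678971846947/960733608) = 960733608/88678971846947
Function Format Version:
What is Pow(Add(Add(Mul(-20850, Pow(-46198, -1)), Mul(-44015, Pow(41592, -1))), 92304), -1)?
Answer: Rational(960733608, 88678971846947) ≈ 1.0834e-5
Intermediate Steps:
Pow(Add(Add(Mul(-20850, Pow(-46198, -1)), Mul(-44015, Pow(41592, -1))), 92304), -1) = Pow(Add(Add(Mul(-20850, Rational(-1, 46198)), Mul(-44015, Rational(1, 41592))), 92304), -1) = Pow(Add(Add(Rational(10425, 23099), Rational(-44015, 41592)), 92304), -1) = Pow(Add(Rational(-583105885, 960733608), 92304), -1) = Pow(Rational(88678971846947, 960733608), -1) = Rational(960733608, 88678971846947)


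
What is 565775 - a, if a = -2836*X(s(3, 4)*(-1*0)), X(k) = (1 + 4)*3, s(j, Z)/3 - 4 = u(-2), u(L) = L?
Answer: 608315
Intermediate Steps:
s(j, Z) = 6 (s(j, Z) = 12 + 3*(-2) = 12 - 6 = 6)
X(k) = 15 (X(k) = 5*3 = 15)
a = -42540 (a = -2836*15 = -42540)
565775 - a = 565775 - 1*(-42540) = 565775 + 42540 = 608315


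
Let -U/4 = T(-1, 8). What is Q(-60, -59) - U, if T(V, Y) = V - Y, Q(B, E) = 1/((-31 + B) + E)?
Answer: -5401/150 ≈ -36.007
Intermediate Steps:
Q(B, E) = 1/(-31 + B + E)
U = 36 (U = -4*(-1 - 1*8) = -4*(-1 - 8) = -4*(-9) = 36)
Q(-60, -59) - U = 1/(-31 - 60 - 59) - 1*36 = 1/(-150) - 36 = -1/150 - 36 = -5401/150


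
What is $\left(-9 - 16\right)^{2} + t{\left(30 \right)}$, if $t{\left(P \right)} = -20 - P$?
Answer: $575$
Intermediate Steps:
$\left(-9 - 16\right)^{2} + t{\left(30 \right)} = \left(-9 - 16\right)^{2} - 50 = \left(-25\right)^{2} - 50 = 625 - 50 = 575$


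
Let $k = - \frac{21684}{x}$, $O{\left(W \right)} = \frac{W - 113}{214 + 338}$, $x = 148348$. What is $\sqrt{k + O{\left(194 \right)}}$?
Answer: $\frac{\sqrt{6627817770}}{3412004} \approx 0.02386$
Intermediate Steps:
$O{\left(W \right)} = - \frac{113}{552} + \frac{W}{552}$ ($O{\left(W \right)} = \frac{-113 + W}{552} = \left(-113 + W\right) \frac{1}{552} = - \frac{113}{552} + \frac{W}{552}$)
$k = - \frac{5421}{37087}$ ($k = - \frac{21684}{148348} = \left(-21684\right) \frac{1}{148348} = - \frac{5421}{37087} \approx -0.14617$)
$\sqrt{k + O{\left(194 \right)}} = \sqrt{- \frac{5421}{37087} + \left(- \frac{113}{552} + \frac{1}{552} \cdot 194\right)} = \sqrt{- \frac{5421}{37087} + \left(- \frac{113}{552} + \frac{97}{276}\right)} = \sqrt{- \frac{5421}{37087} + \frac{27}{184}} = \sqrt{\frac{3885}{6824008}} = \frac{\sqrt{6627817770}}{3412004}$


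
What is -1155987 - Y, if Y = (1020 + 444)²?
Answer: -3299283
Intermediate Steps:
Y = 2143296 (Y = 1464² = 2143296)
-1155987 - Y = -1155987 - 1*2143296 = -1155987 - 2143296 = -3299283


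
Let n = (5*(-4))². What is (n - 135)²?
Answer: 70225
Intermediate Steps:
n = 400 (n = (-20)² = 400)
(n - 135)² = (400 - 135)² = 265² = 70225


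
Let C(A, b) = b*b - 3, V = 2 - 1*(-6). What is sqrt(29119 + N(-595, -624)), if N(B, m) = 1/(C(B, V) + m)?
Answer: 2*sqrt(2307454937)/563 ≈ 170.64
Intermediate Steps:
V = 8 (V = 2 + 6 = 8)
C(A, b) = -3 + b**2 (C(A, b) = b**2 - 3 = -3 + b**2)
N(B, m) = 1/(61 + m) (N(B, m) = 1/((-3 + 8**2) + m) = 1/((-3 + 64) + m) = 1/(61 + m))
sqrt(29119 + N(-595, -624)) = sqrt(29119 + 1/(61 - 624)) = sqrt(29119 + 1/(-563)) = sqrt(29119 - 1/563) = sqrt(16393996/563) = 2*sqrt(2307454937)/563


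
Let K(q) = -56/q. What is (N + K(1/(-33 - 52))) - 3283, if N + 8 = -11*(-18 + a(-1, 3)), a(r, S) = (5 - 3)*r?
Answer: 1689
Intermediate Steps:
a(r, S) = 2*r
N = 212 (N = -8 - 11*(-18 + 2*(-1)) = -8 - 11*(-18 - 2) = -8 - 11*(-20) = -8 + 220 = 212)
(N + K(1/(-33 - 52))) - 3283 = (212 - 56/(1/(-33 - 52))) - 3283 = (212 - 56/(1/(-85))) - 3283 = (212 - 56/(-1/85)) - 3283 = (212 - 56*(-85)) - 3283 = (212 + 4760) - 3283 = 4972 - 3283 = 1689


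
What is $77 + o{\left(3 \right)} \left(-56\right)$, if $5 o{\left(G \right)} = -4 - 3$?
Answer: $\frac{777}{5} \approx 155.4$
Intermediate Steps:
$o{\left(G \right)} = - \frac{7}{5}$ ($o{\left(G \right)} = \frac{-4 - 3}{5} = \frac{1}{5} \left(-7\right) = - \frac{7}{5}$)
$77 + o{\left(3 \right)} \left(-56\right) = 77 - - \frac{392}{5} = 77 + \frac{392}{5} = \frac{777}{5}$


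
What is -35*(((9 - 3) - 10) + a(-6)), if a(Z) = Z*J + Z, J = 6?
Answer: 1610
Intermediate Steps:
a(Z) = 7*Z (a(Z) = Z*6 + Z = 6*Z + Z = 7*Z)
-35*(((9 - 3) - 10) + a(-6)) = -35*(((9 - 3) - 10) + 7*(-6)) = -35*((6 - 10) - 42) = -35*(-4 - 42) = -35*(-46) = 1610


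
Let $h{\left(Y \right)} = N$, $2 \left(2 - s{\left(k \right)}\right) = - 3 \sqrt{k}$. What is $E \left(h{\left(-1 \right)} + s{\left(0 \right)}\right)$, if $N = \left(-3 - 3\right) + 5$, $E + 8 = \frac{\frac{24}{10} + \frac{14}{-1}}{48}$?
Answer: $- \frac{989}{120} \approx -8.2417$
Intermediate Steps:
$s{\left(k \right)} = 2 + \frac{3 \sqrt{k}}{2}$ ($s{\left(k \right)} = 2 - \frac{\left(-3\right) \sqrt{k}}{2} = 2 + \frac{3 \sqrt{k}}{2}$)
$E = - \frac{989}{120}$ ($E = -8 + \frac{\frac{24}{10} + \frac{14}{-1}}{48} = -8 + \left(24 \cdot \frac{1}{10} + 14 \left(-1\right)\right) \frac{1}{48} = -8 + \left(\frac{12}{5} - 14\right) \frac{1}{48} = -8 - \frac{29}{120} = - \frac{989}{120} \approx -8.2417$)
$N = -1$ ($N = -6 + 5 = -1$)
$h{\left(Y \right)} = -1$
$E \left(h{\left(-1 \right)} + s{\left(0 \right)}\right) = - \frac{989 \left(-1 + \left(2 + \frac{3 \sqrt{0}}{2}\right)\right)}{120} = - \frac{989 \left(-1 + \left(2 + \frac{3}{2} \cdot 0\right)\right)}{120} = - \frac{989 \left(-1 + \left(2 + 0\right)\right)}{120} = - \frac{989 \left(-1 + 2\right)}{120} = \left(- \frac{989}{120}\right) 1 = - \frac{989}{120}$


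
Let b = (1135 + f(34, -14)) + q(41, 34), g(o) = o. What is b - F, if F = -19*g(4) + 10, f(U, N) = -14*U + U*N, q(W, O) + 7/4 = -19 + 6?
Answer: 937/4 ≈ 234.25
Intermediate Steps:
q(W, O) = -59/4 (q(W, O) = -7/4 + (-19 + 6) = -7/4 - 13 = -59/4)
f(U, N) = -14*U + N*U
b = 673/4 (b = (1135 + 34*(-14 - 14)) - 59/4 = (1135 + 34*(-28)) - 59/4 = (1135 - 952) - 59/4 = 183 - 59/4 = 673/4 ≈ 168.25)
F = -66 (F = -19*4 + 10 = -76 + 10 = -66)
b - F = 673/4 - 1*(-66) = 673/4 + 66 = 937/4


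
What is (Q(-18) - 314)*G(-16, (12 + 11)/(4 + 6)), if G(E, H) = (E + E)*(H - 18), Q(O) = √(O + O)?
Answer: -788768/5 + 15072*I/5 ≈ -1.5775e+5 + 3014.4*I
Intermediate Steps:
Q(O) = √2*√O (Q(O) = √(2*O) = √2*√O)
G(E, H) = 2*E*(-18 + H) (G(E, H) = (2*E)*(-18 + H) = 2*E*(-18 + H))
(Q(-18) - 314)*G(-16, (12 + 11)/(4 + 6)) = (√2*√(-18) - 314)*(2*(-16)*(-18 + (12 + 11)/(4 + 6))) = (√2*(3*I*√2) - 314)*(2*(-16)*(-18 + 23/10)) = (6*I - 314)*(2*(-16)*(-18 + 23*(⅒))) = (-314 + 6*I)*(2*(-16)*(-18 + 23/10)) = (-314 + 6*I)*(2*(-16)*(-157/10)) = (-314 + 6*I)*(2512/5) = -788768/5 + 15072*I/5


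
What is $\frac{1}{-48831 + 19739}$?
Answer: $- \frac{1}{29092} \approx -3.4374 \cdot 10^{-5}$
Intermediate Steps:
$\frac{1}{-48831 + 19739} = \frac{1}{-29092} = - \frac{1}{29092}$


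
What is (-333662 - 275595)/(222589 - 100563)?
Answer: -6281/1258 ≈ -4.9928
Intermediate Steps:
(-333662 - 275595)/(222589 - 100563) = -609257/122026 = -609257*1/122026 = -6281/1258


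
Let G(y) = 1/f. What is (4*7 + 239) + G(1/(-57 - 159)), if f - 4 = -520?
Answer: 137771/516 ≈ 267.00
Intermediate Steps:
f = -516 (f = 4 - 520 = -516)
G(y) = -1/516 (G(y) = 1/(-516) = -1/516)
(4*7 + 239) + G(1/(-57 - 159)) = (4*7 + 239) - 1/516 = (28 + 239) - 1/516 = 267 - 1/516 = 137771/516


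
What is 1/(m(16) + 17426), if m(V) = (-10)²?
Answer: 1/17526 ≈ 5.7058e-5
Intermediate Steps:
m(V) = 100
1/(m(16) + 17426) = 1/(100 + 17426) = 1/17526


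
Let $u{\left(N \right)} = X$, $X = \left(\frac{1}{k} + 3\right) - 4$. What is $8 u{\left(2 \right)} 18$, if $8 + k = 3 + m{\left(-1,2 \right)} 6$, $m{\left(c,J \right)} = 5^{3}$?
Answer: $- \frac{107136}{745} \approx -143.81$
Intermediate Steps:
$m{\left(c,J \right)} = 125$
$k = 745$ ($k = -8 + \left(3 + 125 \cdot 6\right) = -8 + \left(3 + 750\right) = -8 + 753 = 745$)
$X = - \frac{744}{745}$ ($X = \left(\frac{1}{745} + 3\right) - 4 = \frac{2236}{745} - 4 = - \frac{744}{745} \approx -0.99866$)
$u{\left(N \right)} = - \frac{744}{745}$
$8 u{\left(2 \right)} 18 = 8 \left(- \frac{744}{745}\right) 18 = \left(- \frac{5952}{745}\right) 18 = - \frac{107136}{745}$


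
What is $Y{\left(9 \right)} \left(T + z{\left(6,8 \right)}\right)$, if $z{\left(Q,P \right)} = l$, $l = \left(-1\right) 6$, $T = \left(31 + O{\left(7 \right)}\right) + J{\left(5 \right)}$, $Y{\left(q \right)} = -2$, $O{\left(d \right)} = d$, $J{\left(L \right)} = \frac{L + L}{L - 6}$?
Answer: $-44$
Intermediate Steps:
$J{\left(L \right)} = \frac{2 L}{-6 + L}$
$T = 28$ ($T = \left(31 + 7\right) + 2 \cdot 5 \frac{1}{-6 + 5} = 38 + 2 \cdot 5 \frac{1}{-1} = 38 + 2 \cdot 5 \left(-1\right) = 38 - 10 = 28$)
$l = -6$
$z{\left(Q,P \right)} = -6$
$Y{\left(9 \right)} \left(T + z{\left(6,8 \right)}\right) = - 2 \left(28 - 6\right) = \left(-2\right) 22 = -44$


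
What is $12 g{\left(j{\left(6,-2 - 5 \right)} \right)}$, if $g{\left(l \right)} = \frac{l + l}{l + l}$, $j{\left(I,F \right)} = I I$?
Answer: $12$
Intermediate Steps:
$j{\left(I,F \right)} = I^{2}$
$g{\left(l \right)} = 1$ ($g{\left(l \right)} = \frac{2 l}{2 l} = 2 l \frac{1}{2 l} = 1$)
$12 g{\left(j{\left(6,-2 - 5 \right)} \right)} = 12 \cdot 1 = 12$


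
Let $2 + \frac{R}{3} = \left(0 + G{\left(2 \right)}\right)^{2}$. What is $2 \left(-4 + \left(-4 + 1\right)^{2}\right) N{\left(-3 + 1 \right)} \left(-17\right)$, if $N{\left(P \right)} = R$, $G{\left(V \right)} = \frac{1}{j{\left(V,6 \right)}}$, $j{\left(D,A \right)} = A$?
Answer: $\frac{6035}{6} \approx 1005.8$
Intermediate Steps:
$G{\left(V \right)} = \frac{1}{6}$
$R = - \frac{71}{12}$ ($R = -6 + 3 \left(0 + \frac{1}{6}\right)^{2} = -6 + \frac{3}{36} = -6 + 3 \cdot \frac{1}{36} = -6 + \frac{1}{12} = - \frac{71}{12} \approx -5.9167$)
$N{\left(P \right)} = - \frac{71}{12}$
$2 \left(-4 + \left(-4 + 1\right)^{2}\right) N{\left(-3 + 1 \right)} \left(-17\right) = 2 \left(-4 + \left(-4 + 1\right)^{2}\right) \left(- \frac{71}{12}\right) \left(-17\right) = 2 \left(-4 + \left(-3\right)^{2}\right) \left(- \frac{71}{12}\right) \left(-17\right) = 2 \left(-4 + 9\right) \left(- \frac{71}{12}\right) \left(-17\right) = 2 \cdot 5 \left(- \frac{71}{12}\right) \left(-17\right) = 10 \left(- \frac{71}{12}\right) \left(-17\right) = \left(- \frac{355}{6}\right) \left(-17\right) = \frac{6035}{6}$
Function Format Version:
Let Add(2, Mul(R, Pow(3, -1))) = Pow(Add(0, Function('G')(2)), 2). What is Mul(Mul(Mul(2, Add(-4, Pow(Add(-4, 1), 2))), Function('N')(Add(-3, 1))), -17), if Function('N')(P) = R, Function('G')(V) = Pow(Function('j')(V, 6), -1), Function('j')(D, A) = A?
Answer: Rational(6035, 6) ≈ 1005.8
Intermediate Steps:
Function('G')(V) = Rational(1, 6) (Function('G')(V) = Pow(6, -1) = Rational(1, 6))
R = Rational(-71, 12) (R = Add(-6, Mul(3, Pow(Add(0, Rational(1, 6)), 2))) = Add(-6, Mul(3, Pow(Rational(1, 6), 2))) = Add(-6, Mul(3, Rational(1, 36))) = Add(-6, Rational(1, 12)) = Rational(-71, 12) ≈ -5.9167)
Function('N')(P) = Rational(-71, 12)
Mul(Mul(Mul(2, Add(-4, Pow(Add(-4, 1), 2))), Function('N')(Add(-3, 1))), -17) = Mul(Mul(Mul(2, Add(-4, Pow(Add(-4, 1), 2))), Rational(-71, 12)), -17) = Mul(Mul(Mul(2, Add(-4, Pow(-3, 2))), Rational(-71, 12)), -17) = Mul(Mul(Mul(2, Add(-4, 9)), Rational(-71, 12)), -17) = Mul(Mul(Mul(2, 5), Rational(-71, 12)), -17) = Mul(Mul(10, Rational(-71, 12)), -17) = Mul(Rational(-355, 6), -17) = Rational(6035, 6)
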